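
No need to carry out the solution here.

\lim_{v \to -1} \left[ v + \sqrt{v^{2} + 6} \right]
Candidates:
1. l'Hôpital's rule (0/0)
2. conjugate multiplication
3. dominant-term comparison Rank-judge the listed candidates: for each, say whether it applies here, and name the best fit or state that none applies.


Diagnosis: no special technique — no zero denominators, no indeterminate clash at -1 — substitute and read off the value.
- l'Hôpital's rule (0/0): substituting the point produces a determinate value, not a 0 over 0 clash.
- conjugate multiplication — there are no radicals in tension whose conjugate would simplify matters.
- dominant-term comparison: this is not a rational comparison of growth rates at infinity.


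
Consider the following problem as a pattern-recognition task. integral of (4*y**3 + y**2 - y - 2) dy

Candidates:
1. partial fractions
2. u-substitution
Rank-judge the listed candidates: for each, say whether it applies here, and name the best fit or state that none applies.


Diagnosis: no special technique — every term is a constant multiple of a power of y; term-wise power-rule integration needs no preliminary transformation.
- partial fractions: the expression is not a ratio of polynomials that decomposes further.
- u-substitution — any workable substitution here is cosmetic — the integrand is already in directly integrable form.


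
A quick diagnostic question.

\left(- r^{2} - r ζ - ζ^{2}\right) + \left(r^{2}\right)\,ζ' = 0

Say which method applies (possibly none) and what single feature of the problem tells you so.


Technique: the homogeneous substitution — the slope is degree-zero homogeneous: the ratio substitution v = ζ/r collapses it.


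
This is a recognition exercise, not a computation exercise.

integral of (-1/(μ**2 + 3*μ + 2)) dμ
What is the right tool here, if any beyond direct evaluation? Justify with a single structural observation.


Diagnosis: partial fractions — once μ**2 + 3*μ + 2 is factored, each root contributes a simple-fraction term; integrate them one at a time.


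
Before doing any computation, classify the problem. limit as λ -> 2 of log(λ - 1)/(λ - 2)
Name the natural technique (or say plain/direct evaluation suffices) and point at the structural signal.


Diagnosis: l'Hôpital's rule (0/0) — both numerator and denominator vanish at 2: the genuine 0/0 indeterminate that l'Hôpital exists for. The standard small-argument limits would also carry it; the rule is the systematic route.


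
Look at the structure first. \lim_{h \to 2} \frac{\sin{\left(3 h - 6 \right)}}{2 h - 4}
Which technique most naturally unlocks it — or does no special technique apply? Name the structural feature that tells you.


Verdict: l'Hôpital's rule (0/0) — plug in 2: top and bottom both hit zero, so differentiate each and retry. One could equally expand both pieces locally and compare leading terms; the rule does that in one stroke.


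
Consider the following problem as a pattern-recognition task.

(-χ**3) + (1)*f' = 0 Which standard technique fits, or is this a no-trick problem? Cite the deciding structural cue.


Technique: no special technique — the slope is a pure function of χ; integrate both sides and be done.


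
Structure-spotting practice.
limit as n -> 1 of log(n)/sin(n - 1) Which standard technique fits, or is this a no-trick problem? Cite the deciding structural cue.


Best approach: l'Hôpital's rule (0/0) — the 0/0 form at 1 is the signature situation for l'Hôpital's rule. A local series expansion at the point resolves it as well; the rule is the packaged version of that step.


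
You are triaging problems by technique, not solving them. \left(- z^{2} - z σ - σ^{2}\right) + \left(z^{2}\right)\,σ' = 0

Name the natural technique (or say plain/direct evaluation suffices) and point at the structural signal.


Diagnosis: the homogeneous substitution — solved for the derivative, the right side is unchanged under scaling z and σ together — it depends only on the ratio σ/z, so substitute a single ratio variable.


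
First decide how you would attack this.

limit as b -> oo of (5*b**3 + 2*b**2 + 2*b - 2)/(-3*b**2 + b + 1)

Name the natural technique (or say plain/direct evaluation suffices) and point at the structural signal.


Best approach: dominant-term comparison — divide through by the highest power of b; every lower-order term dies and the dominant terms decide the limit. Differentiating the expression as a single quotient would eventually settle it as well; matching dominant growth settles it immediately.


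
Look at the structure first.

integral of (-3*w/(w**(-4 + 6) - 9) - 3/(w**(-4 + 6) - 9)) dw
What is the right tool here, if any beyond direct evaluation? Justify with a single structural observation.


Verdict: partial fractions — the bottom factors while the top stays lower-degree — split into simple fractions and integrate piece by piece.


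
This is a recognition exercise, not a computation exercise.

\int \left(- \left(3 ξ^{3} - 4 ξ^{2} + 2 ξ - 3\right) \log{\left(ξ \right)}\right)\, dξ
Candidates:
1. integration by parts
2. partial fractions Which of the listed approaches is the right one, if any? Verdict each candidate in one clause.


Method: integration by parts — the logarithm \log{\left(ξ \right)} wants to be differentiated, not integrated; parts makes that legal.
- integration by parts — yes, a natural case for it.
- partial fractions: there is no rational-function structure to decompose.


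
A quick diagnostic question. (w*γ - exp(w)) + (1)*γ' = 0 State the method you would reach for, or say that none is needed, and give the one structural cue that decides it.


Best approach: a linear integrating factor — the unknown enters only to the first power against a nonzero forcing term — the integrating-factor template applies directly.


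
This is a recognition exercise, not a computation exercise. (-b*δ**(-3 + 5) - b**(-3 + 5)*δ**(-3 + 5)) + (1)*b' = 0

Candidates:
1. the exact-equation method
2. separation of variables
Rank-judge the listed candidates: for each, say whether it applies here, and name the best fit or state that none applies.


Method: separation of variables — solved for the derivative, the right side splits multiplicatively into a function of each variable alone — divide and integrate each side. A Bernoulli substitution applies to this equation as given; separation takes the same equation in its displayed form.
- the exact-equation method: the mixed-partials test fails on this split — it is not an exact differential as presented.
- separation of variables: applies; the problem has the shape this method handles.


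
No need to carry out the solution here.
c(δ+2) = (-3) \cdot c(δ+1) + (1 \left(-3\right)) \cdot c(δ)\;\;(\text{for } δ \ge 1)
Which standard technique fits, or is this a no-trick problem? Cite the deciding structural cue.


Verdict: the characteristic-root method — no index-dependence in the weights and nothing inhomogeneous: classic characteristic-equation setup.


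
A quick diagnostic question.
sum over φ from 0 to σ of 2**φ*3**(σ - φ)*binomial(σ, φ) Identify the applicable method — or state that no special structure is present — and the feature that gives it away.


Verdict: the binomial theorem — terms weighting binomial(σ, φ) against matched powers of 2 and 3 reassemble into (2 + 3)^σ by the binomial theorem.


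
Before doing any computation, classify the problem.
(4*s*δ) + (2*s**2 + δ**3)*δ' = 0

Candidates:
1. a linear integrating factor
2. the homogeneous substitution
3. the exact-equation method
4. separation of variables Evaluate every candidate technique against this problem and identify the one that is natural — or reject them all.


Verdict: the exact-equation method — equality of cross partials is the green light — assemble the potential function term by term.
- a linear integrating factor: a nonlinear term in the unknown puts this outside the integrating-factor template.
- the homogeneous substitution: the ratio substitution does not collapse this equation.
- the exact-equation method — a fit — the right tool for this form.
- separation of variables: no algebra isolates the independent variable on one side and the unknown on the other.


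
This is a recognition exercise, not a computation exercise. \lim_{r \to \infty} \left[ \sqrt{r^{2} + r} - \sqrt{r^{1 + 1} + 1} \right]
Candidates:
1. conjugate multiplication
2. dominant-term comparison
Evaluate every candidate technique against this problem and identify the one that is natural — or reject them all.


Best approach: conjugate multiplication — an infinity-minus-infinity difference with a surviving radical — multiply by the conjugate to cancel the divergence.
- conjugate multiplication: yes, a natural case for it.
- dominant-term comparison — no dominant-degree comparison decides it.


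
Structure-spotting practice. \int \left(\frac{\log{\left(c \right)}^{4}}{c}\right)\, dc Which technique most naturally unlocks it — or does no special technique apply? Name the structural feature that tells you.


Method: u-substitution — collected, the integrand has one factor that is, up to a constant, the derivative of an inner expression the rest depends on — substitute for that inner expression.


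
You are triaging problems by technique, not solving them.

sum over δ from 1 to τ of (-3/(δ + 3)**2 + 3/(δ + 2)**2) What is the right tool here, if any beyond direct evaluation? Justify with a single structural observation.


Method: telescoping — write out three consecutive terms and watch the interior cancel: the advanced copy one term subtracts reappears as the very next term's leading piece, pair after pair.


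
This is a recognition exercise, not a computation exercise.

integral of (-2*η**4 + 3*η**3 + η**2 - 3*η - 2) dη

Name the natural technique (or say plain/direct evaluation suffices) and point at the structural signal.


Method: no special technique — scan for structure and find none: constant multiples of powers of η, integrate directly.


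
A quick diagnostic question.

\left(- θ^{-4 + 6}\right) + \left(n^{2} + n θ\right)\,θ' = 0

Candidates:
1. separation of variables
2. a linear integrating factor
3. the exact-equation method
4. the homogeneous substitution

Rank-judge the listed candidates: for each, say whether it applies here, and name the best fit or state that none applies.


Technique: the homogeneous substitution — the slope is degree-zero homogeneous: the ratio substitution v = θ/n collapses it. This can also be massaged into Bernoulli form (the roles of the variables may need exchanging); the homogeneous substitution avoids that setup.
- separation of variables: no algebra isolates the independent variable on one side and the unknown on the other.
- a linear integrating factor: the unknown enters nonlinearly (through a power, a denominator, or a transcendental function), which the linear integrating-factor recipe cannot absorb as-is — any repair would come from a preliminary substitution, not the factor.
- the exact-equation method — the mixed-partials test fails on this split — it is not an exact differential as presented.
- the homogeneous substitution — yes, a natural case for it.


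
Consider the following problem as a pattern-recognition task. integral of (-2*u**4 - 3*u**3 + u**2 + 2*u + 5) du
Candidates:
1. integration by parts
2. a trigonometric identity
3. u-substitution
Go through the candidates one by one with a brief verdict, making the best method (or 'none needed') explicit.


Method: no special technique — scan for structure and find none: constant multiples of powers of u, integrate directly.
- integration by parts — splitting off a factor buys nothing — the integrand integrates directly without parts.
- a trigonometric identity: there is no trigonometric structure at all — the integrand carries no sine or cosine to rewrite.
- u-substitution: any workable substitution here is cosmetic — the integrand is already in directly integrable form.


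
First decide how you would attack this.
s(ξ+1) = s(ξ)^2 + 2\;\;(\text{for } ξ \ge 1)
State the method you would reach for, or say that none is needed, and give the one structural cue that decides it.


Diagnosis: no special technique — no ansatz, no master substitution, no summation factor survives the nonlinearity here.


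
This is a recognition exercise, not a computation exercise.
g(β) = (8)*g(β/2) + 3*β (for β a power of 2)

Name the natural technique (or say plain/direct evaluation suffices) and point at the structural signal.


Method: the master substitution — the argument contracts 2-fold per step: reindex β exponentially and solve the linear recurrence in the new index.


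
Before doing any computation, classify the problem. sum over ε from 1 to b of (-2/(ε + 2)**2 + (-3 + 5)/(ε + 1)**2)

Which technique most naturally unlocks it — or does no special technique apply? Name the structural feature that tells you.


Technique: telescoping — difference-of-shifts structure (each term adds (-3 + 5)/(ε + 1)**2, then subtracts its one-index-advanced value, which the following term adds back) leaves only the first and last pieces standing.


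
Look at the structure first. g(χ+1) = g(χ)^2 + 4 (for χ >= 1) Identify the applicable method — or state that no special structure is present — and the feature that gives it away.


Verdict: no special technique — the recurrence is nonlinear in the sequence terms; no linear-recurrence method fits it as written — one iterates or studies it directly.


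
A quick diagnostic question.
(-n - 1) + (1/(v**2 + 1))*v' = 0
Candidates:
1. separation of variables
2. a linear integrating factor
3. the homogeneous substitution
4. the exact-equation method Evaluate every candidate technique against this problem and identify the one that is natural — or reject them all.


Verdict: separation of variables — one side of the product carries the independent variable, the other the unknown — the textbook separation shape.
- separation of variables: yes — fits the structure here.
- a linear integrating factor — a nonlinear term in the unknown puts this outside the integrating-factor template.
- the homogeneous substitution: the slope does not depend on the ratio of the variables alone.
- the exact-equation method — any potential here is of the trivial single-variable kind; the exact method earns its name only with genuine cross terms.


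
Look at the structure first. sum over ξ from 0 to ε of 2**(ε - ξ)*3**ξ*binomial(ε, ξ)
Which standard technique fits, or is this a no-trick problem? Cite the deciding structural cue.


Diagnosis: the binomial theorem — binomial(ε, ξ) weighting matched powers of 3 and 2 is the expanded form of (3 + 2)^ε — fold it back up.


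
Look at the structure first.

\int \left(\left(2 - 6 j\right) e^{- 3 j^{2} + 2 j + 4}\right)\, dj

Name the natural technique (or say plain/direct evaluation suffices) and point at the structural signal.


Technique: u-substitution — collected, the integrand has one factor that is, up to a constant, the derivative of an inner expression the rest depends on — substitute for that inner expression.


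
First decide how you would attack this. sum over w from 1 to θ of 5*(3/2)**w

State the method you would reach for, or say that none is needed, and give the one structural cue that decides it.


Technique: the geometric series formula — each summand is the previous one scaled by 3/2; that constant multiplier is itself the geometric structure.


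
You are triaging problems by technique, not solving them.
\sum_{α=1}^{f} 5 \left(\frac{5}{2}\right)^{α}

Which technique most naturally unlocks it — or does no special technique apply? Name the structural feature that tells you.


Method: the geometric series formula — term-over-term division gives \frac{5}{2} every time — index-free ratio, geometric sum formula applies.


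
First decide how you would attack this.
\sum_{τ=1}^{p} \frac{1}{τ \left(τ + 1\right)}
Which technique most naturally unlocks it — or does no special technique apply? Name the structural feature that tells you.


Technique: telescoping — \frac{1}{τ \left(τ + 1\right)} is a collapsed telescope: expand it into simple fractions to see the cancellation.


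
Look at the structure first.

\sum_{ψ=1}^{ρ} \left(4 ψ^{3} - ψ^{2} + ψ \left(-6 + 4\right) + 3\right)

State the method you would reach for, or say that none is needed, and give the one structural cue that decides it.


Technique: no special technique — recognize the absence of structure: constant-multiple powers of ψ summed plainly, no special method required.


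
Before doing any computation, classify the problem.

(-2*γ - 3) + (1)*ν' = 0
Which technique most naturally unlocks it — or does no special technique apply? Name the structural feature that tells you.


Best approach: no special technique — solved for the derivative, ν never appears on the right — this is a direct integration in γ, not a differential-equations problem at heart.


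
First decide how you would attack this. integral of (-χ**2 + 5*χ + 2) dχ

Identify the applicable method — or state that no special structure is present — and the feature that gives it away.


Method: no special technique — scan for structure and find none: constant multiples of powers of χ, integrate directly.


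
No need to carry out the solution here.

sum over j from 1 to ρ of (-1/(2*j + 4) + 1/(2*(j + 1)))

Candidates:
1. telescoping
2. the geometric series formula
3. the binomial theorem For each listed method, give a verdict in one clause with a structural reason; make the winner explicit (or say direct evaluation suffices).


Diagnosis: telescoping — a difference of consecutive values of one function (1/(2*(j + 1)) at one index and the next) — telescoping by construction.
- telescoping — yes, a natural case for it.
- the geometric series formula: there is no constant term-to-term ratio.
- the binomial theorem — the summand does not match any term pattern of an expanded binomial power.


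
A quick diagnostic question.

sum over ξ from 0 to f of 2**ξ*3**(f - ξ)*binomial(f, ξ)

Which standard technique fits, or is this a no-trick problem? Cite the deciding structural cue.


Technique: the binomial theorem — binomial(f, ξ) weighting matched powers of 2 and 3 is the expanded form of (2 + 3)^f — fold it back up.


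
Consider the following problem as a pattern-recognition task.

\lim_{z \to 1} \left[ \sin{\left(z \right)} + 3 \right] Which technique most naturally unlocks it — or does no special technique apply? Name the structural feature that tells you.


Diagnosis: no special technique — nothing blocks direct substitution at 1: plug in and finish.


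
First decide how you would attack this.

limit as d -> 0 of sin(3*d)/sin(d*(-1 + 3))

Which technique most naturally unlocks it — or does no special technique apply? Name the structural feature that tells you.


Technique: l'Hôpital's rule (0/0) — numerator and denominator both vanish at 0 — a genuine 0/0 form, which is exactly when l'Hôpital applies. A first-order expansion at the point is an equally standard path; the rule packages it.


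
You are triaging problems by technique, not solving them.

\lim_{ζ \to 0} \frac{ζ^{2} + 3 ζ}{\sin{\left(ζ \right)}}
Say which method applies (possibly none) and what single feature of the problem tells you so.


Diagnosis: l'Hôpital's rule (0/0) — plug in 0: top and bottom both hit zero, so differentiate each and retry. Known elementary limits would finish this too — the rule just bypasses the case analysis.


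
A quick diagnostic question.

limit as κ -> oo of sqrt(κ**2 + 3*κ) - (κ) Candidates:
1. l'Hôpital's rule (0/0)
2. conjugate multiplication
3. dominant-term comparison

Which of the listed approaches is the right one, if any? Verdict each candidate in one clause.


Verdict: conjugate multiplication — this difference gives up after one conjugate multiplication — the radical structure cancels against its conjugate.
- l'Hôpital's rule (0/0): the expression is a difference driving to ∞ − ∞, not a 0/0 quotient — there is no ratio for the rule to differentiate.
- conjugate multiplication — applies; the problem has the shape this method handles.
- dominant-term comparison — no dominant power emerges to decide the limit by degree comparison.


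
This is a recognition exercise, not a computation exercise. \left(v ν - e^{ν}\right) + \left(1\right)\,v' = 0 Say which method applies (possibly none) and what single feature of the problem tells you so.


Best approach: a linear integrating factor — v enters only linearly with coefficient ν; multiply by exp of the integral of ν and the left side becomes one derivative.


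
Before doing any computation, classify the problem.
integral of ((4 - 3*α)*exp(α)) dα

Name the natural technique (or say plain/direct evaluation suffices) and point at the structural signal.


Best approach: integration by parts — a polynomial 4 - 3*α against the kernel exp(α) is the signature bounded-ladder case for integration by parts.


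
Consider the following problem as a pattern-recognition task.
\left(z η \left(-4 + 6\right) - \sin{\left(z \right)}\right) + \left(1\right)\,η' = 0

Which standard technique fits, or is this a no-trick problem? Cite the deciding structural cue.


Best approach: a linear integrating factor — linear in the unknown with genuine forcing: multiply through by the exponential of the integrated coefficient and the left side closes into one derivative.


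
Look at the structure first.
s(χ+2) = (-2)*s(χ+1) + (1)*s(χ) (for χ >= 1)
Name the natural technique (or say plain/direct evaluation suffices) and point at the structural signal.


Technique: the characteristic-root method — the recurrence treats every index alike (constant coefficients, no forcing) — precisely the regime where r^χ trials close it.


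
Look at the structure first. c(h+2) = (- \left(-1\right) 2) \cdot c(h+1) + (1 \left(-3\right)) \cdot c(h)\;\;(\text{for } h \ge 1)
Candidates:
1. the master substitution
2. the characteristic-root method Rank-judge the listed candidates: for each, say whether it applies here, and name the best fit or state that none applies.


Diagnosis: the characteristic-root method — try a geometric ansatz r^h: constant coefficients turn the recurrence into one polynomial equation in r.
- the master substitution — with no divided-index recursive call, reindexing by powers of a base buys nothing.
- the characteristic-root method: yes — fits the structure here.


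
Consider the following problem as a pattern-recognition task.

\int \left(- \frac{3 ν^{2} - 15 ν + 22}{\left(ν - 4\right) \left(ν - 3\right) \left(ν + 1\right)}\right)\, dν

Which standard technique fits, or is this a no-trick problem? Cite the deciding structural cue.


Verdict: partial fractions — a proper rational integrand whose denominator splits into simpler factors — decompose into partial fractions first.


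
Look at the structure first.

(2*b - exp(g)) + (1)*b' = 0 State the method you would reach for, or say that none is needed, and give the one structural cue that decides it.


Verdict: a linear integrating factor — the equation is linear in b with coefficient 2; multiplying by the integrating factor exp(∫2) makes the left side a perfect derivative.


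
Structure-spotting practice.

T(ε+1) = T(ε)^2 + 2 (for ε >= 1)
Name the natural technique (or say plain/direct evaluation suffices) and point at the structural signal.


Best approach: no special technique — nonlinear feedback in the recursion rules out every root- or factor-based technique.


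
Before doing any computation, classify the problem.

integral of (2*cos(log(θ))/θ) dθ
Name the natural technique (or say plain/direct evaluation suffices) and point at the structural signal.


Best approach: u-substitution — structure check: outer function, inner expression log(θ), inner derivative as a factor — the classic u = log(θ) pattern.


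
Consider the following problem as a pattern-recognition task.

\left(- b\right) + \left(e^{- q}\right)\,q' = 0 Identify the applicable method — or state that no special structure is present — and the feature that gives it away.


Technique: separation of variables — one side of the product carries the independent variable, the other the unknown — the textbook separation shape. The cross-partial test also passes here (vacuously, each side single-variable); the potential-function route would work, separation is simply more immediate.


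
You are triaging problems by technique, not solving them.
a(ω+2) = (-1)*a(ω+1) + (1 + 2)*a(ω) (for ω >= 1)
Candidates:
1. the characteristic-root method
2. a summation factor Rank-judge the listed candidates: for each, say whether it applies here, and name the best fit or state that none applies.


Best approach: the characteristic-root method — every coefficient is a fixed number and the forcing is zero — substitute r^ω and read off the root equation.
- the characteristic-root method: yes, a natural case for it.
- a summation factor: a summation factor telescopes one-step recursions; this one carries higher-order memory.


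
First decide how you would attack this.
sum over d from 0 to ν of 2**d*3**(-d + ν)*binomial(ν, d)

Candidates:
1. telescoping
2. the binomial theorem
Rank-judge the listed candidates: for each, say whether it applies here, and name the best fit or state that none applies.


Technique: the binomial theorem — the summand is term d of a binomial expansion in 2 and 3; the whole sum is a single power.
- telescoping — computed from the summand as displayed, the partial sums build up without the pairwise collapse telescoping exploits.
- the binomial theorem: yes, a natural case for it.


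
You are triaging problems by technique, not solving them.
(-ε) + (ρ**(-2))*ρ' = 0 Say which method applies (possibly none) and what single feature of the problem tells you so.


Verdict: separation of variables — solved for the derivative, the right side splits multiplicatively into a function of each variable alone — divide and integrate each side. One could also solve this as an exact equation; with each coefficient in its own variable, separating is the same work with fewer steps.


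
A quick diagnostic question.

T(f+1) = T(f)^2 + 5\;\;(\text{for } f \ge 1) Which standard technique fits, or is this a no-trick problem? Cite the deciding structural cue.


Diagnosis: no special technique — nonlinear feedback in the recursion rules out every root- or factor-based technique.


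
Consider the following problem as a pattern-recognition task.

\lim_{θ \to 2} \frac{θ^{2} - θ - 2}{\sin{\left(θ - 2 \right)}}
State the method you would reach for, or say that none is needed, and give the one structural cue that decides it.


Verdict: l'Hôpital's rule (0/0) — plug in 2: top and bottom both hit zero, so differentiate each and retry. The standard small-argument limits would also carry it; the rule is the systematic route.


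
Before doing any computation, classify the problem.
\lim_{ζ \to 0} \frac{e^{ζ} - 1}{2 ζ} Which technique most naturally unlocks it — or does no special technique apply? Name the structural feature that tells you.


Verdict: l'Hôpital's rule (0/0) — plug in 0: top and bottom both hit zero, so differentiate each and retry. Known elementary limits would finish this too — the rule just bypasses the case analysis.


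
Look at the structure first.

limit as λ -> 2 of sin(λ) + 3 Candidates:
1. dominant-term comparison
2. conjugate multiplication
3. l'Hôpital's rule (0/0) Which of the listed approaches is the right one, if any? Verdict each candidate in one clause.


Technique: no special technique — no zero denominators, no indeterminate clash at 2 — substitute and read off the value.
- dominant-term comparison — no dominant power emerges to decide the limit by degree comparison.
- conjugate multiplication: there is no infinity-minus-infinity radical difference to rationalize.
- l'Hôpital's rule (0/0): evaluation at the point is determinate, so the rule has nothing to repair.


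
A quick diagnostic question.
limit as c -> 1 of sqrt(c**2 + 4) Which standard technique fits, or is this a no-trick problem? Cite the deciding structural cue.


Technique: no special technique — no denominator vanishes and nothing blows up at 1: direct substitution is the whole computation.


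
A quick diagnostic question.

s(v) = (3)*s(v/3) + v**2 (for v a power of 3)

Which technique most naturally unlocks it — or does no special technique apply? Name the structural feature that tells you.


Diagnosis: the master substitution — treat m = log base 3 of v as the new clock: one recursion step advances m by one while v scales by 3.


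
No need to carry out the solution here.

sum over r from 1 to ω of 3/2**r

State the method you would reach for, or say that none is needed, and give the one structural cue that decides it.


Verdict: the geometric series formula — consecutive terms stand in a fixed index-free ratio — the geometric sum formula closes it.


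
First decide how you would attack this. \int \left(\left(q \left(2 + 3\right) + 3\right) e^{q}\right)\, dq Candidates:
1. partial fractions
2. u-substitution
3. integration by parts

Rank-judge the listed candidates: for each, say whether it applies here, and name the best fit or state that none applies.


Diagnosis: integration by parts — (q \left(2 + 3\right) + 3) dies after finitely many derivatives while e^{q} cycles under integration — the tabular/parts setup.
- partial fractions: the expression is not a ratio of polynomials that decomposes further.
- u-substitution: no subexpression of the integrand serves as a whole-integral substitution inner — individual terms may offer their own, but none carries its derivative as a factor of the full integrand; a working change of variable would have to be constructed from outside the expression.
- integration by parts: yes, a natural case for it.


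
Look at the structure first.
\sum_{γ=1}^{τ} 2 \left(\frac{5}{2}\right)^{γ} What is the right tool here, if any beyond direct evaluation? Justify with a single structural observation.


Best approach: the geometric series formula — each term is \frac{5}{2} times the previous one, so the geometric-series formula applies directly.


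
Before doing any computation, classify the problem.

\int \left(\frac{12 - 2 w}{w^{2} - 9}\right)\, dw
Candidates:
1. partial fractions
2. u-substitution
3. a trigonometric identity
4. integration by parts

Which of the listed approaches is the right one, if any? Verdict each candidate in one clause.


Best approach: partial fractions — each factor of w^{2} - 9 owns one elementary piece of the integrand — separate them and integrate piecewise.
- partial fractions — yes — fits the structure here.
- u-substitution — no subexpression of the integrand serves as a whole-integral substitution inner — individual terms may offer their own, but none carries its derivative as a factor of the full integrand; a working change of variable would have to be constructed from outside the expression.
- a trigonometric identity — no sine or cosine appears, so there is nothing for a trigonometric identity to act on.
- integration by parts — the nonconstant-polynomial-times-standard-kernel pattern (an exp, sine, cosine, or logarithm partner) is absent.


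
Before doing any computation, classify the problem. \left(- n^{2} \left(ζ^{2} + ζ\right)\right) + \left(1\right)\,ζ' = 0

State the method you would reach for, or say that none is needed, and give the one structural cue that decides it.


Best approach: separation of variables — all dependence on the two variables factors apart, the defining separable shape. A Bernoulli substitution applies to this equation as given; separation takes the same equation in its displayed form.


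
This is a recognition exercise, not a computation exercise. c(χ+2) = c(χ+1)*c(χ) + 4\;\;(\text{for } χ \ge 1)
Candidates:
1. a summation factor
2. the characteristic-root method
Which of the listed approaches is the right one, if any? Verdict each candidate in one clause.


Verdict: no special technique — the new term depends nonlinearly on the old ones, which disqualifies every superposition-based technique.
- a summation factor — the recursion is nonlinear — outside the first-order linear family a summation factor addresses.
- the characteristic-root method: nonlinearity rules out exponential-mode superposition from the start.


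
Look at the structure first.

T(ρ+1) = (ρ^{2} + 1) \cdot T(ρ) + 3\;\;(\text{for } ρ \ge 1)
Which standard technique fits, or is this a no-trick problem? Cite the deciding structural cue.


Technique: a summation factor — with the index-dependent coefficient ρ^{2} + 1, dividing by the cumulative product turns the left side into a pure difference.


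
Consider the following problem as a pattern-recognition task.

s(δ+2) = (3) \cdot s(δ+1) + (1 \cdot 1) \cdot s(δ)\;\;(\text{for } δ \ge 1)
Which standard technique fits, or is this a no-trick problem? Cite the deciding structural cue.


Technique: the characteristic-root method — linear, homogeneous, constant coefficients: solutions of the form r^δ exist — find the roots of the characteristic polynomial.


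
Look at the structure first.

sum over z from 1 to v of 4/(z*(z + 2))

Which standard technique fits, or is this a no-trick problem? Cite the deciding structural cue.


Verdict: telescoping — integer-spaced poles in 4/(z*(z + 2)) are the telescoping signature in disguise.


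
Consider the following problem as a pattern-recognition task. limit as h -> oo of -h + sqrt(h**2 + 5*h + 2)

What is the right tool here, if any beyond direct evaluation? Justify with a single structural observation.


Technique: conjugate multiplication — neither sqrt(h**2 + 5*h + 2) nor h converges alone, so rewrite their difference as a conjugate-rationalized quotient first.


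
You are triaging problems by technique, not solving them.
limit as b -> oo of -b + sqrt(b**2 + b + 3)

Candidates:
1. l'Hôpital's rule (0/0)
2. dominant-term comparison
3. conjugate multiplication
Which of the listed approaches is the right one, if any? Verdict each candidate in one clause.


Technique: conjugate multiplication — sqrt(b**2 + b + 3) and b both blow up, but their difference is tame once the conjugate rationalizes it.
- l'Hôpital's rule (0/0): no quotient structure at all: the clash is ∞ minus ∞, which rationalizing converts into a tractable ratio.
- dominant-term comparison — this is not a rational comparison of growth rates at infinity.
- conjugate multiplication: applies; the problem has the shape this method handles.


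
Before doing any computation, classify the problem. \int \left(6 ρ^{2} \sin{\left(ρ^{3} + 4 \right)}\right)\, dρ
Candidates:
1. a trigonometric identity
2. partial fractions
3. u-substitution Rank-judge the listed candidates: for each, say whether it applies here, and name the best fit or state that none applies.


Technique: u-substitution — everything non-trivial happens through the inner expression ρ^{3} + 4, and its derivative accounts for the remaining factor up to a constant, so set u = ρ^{3} + 4.
- a trigonometric identity — neither the even-power reduction nor the product-to-sum identity applies to this structure.
- partial fractions — the expression is not a ratio of polynomials that decomposes further.
- u-substitution — yes, a natural case for it.


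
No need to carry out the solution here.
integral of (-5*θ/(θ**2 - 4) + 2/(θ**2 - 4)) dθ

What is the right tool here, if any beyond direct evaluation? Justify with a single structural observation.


Verdict: partial fractions — the bottom factors while the top stays lower-degree — split into simple fractions and integrate piece by piece.


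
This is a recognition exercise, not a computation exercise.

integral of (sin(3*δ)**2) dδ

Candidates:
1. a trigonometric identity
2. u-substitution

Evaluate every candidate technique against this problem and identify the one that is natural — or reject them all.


Technique: a trigonometric identity — even powers like sin(3*δ)**2 never integrate directly; the half-angle identity lowers the degree first.
- a trigonometric identity: yes — fits the structure here.
- u-substitution — no subexpression of the integrand serves as a whole-integral substitution inner — individual terms may offer their own, but none carries its derivative as a factor of the full integrand; a working change of variable would have to be constructed from outside the expression.


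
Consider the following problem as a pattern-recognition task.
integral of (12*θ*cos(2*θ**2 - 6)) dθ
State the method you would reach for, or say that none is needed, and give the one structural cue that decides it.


Technique: u-substitution — gathered as a product, the integrand carries the factor 12*θ — up to a constant, the derivative of the inner expression 2*θ**2 - 6 — so u = 2*θ**2 - 6 collapses the integral.


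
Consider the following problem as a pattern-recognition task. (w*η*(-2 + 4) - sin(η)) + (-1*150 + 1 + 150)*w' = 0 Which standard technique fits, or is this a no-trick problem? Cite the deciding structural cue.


Diagnosis: a linear integrating factor — the unknown enters only to the first power against a nonzero forcing term — the integrating-factor template applies directly.


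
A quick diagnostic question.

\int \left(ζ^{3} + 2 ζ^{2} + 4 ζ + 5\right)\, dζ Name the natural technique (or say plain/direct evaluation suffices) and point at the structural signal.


Best approach: no special technique — the integrand is a sum of constant multiples of powers of ζ — integrate term by term.


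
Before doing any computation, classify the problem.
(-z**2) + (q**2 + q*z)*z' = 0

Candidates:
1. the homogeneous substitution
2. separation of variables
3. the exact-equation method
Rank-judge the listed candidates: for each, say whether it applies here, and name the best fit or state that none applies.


Method: the homogeneous substitution — the slope is degree-zero homogeneous: the ratio substitution v = z/q collapses it. Rewriting — with the variables' roles exchanged where the shape demands it — would expose a Bernoulli structure too; the homogeneous substitution simply reads the degrees directly.
- the homogeneous substitution — applies; the problem has the shape this method handles.
- separation of variables — no division isolates the independent variable from the unknown.
- the exact-equation method — no potential function has this form as its differential, as written.


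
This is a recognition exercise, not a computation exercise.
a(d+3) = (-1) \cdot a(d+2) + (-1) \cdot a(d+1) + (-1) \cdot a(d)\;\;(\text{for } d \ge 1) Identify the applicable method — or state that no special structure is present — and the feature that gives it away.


Best approach: the characteristic-root method — constant coefficients and linearity mean the ansatz r^d reduces it to solving the characteristic polynomial.


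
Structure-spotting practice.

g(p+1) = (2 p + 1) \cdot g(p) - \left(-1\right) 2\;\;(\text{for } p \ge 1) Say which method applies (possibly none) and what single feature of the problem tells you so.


Verdict: a summation factor — an index-dependent multiplier 2 p + 1 rules out characteristic roots; a summation factor converts it to a pure difference.


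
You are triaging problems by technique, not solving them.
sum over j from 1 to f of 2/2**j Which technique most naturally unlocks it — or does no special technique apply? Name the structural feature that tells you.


Method: the geometric series formula — consecutive terms stand in a fixed index-free ratio — the geometric sum formula closes it.
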